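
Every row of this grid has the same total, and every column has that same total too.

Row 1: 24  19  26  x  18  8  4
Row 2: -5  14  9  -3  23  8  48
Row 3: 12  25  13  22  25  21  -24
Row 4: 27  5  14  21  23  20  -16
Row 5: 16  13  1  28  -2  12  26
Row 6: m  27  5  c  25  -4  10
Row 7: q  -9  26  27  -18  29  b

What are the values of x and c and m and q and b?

Rows 2 and 3 both sum to 94, so that's the common total.
Row 1 has 24 + 19 + 26 + 18 + 8 + 4 = 99; the blank must be 94 − 99 = -5.
Column 7 has 4 + 48 − 24 − 16 + 26 + 10 = 48; the blank must be 94 − 48 = 46.
Row 7 has -9 + 26 + 27 − 18 + 29 + 46 = 101; the blank must be 94 − 101 = -7.
Column 1 has 24 − 5 + 12 + 27 + 16 − 7 = 67; the blank must be 94 − 67 = 27.
Row 6 has 27 + 27 + 5 + 25 − 4 + 10 = 90; the blank must be 94 − 90 = 4.

x = -5, c = 4, m = 27, q = -7, b = 46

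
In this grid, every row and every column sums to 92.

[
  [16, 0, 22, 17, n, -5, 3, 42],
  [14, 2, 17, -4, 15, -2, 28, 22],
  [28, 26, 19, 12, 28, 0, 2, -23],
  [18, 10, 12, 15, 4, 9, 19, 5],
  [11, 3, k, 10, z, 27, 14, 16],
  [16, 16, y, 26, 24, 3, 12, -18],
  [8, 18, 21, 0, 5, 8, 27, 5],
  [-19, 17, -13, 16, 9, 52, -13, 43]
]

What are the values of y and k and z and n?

Row 1: 16 + 0 + 22 + 17 − 5 + 3 + 42 = 95, so its missing entry is 92 − 95 = -3.
Column 5: -3 + 15 + 28 + 4 + 24 + 5 + 9 = 82, so its missing entry is 92 − 82 = 10.
Row 5: 11 + 3 + 10 + 10 + 27 + 14 + 16 = 91, so its missing entry is 92 − 91 = 1.
Row 6: 16 + 16 + 26 + 24 + 3 + 12 − 18 = 79, so its missing entry is 92 − 79 = 13.

y = 13, k = 1, z = 10, n = -3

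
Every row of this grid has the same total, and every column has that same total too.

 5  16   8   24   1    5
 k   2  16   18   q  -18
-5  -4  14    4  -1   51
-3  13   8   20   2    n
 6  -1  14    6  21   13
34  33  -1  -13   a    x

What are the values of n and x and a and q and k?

n = 19, x = -11, a = 17, q = 19, k = 22

Rows 1 and 3 both sum to 59, so that's the common total.
Column 1: 5 − 5 − 3 + 6 + 34 = 37, so its missing entry is 59 − 37 = 22.
Row 2: 22 + 2 + 16 + 18 − 18 = 40, so its missing entry is 59 − 40 = 19.
Column 5: 1 + 19 − 1 + 2 + 21 = 42, so its missing entry is 59 − 42 = 17.
Row 6: 34 + 33 − 1 − 13 + 17 = 70, so its missing entry is 59 − 70 = -11.
Row 4: -3 + 13 + 8 + 20 + 2 = 40, so its missing entry is 59 − 40 = 19.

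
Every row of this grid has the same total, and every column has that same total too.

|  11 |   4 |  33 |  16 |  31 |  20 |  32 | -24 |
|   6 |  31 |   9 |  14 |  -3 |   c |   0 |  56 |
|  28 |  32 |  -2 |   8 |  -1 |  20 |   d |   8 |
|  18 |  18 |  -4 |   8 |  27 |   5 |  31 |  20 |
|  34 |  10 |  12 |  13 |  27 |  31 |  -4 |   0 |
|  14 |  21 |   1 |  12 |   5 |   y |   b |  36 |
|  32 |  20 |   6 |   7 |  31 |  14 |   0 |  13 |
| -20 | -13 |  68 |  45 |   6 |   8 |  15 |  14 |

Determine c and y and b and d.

c = 10, y = 15, b = 19, d = 30

Rows 1 and 4 both sum to 123, so that's the common total.
The known cells in row 3 total 93, leaving 123 − 93 = 30 for the blank.
The known cells in column 7 total 104, leaving 123 − 104 = 19 for the blank.
The known cells in row 6 total 108, leaving 123 − 108 = 15 for the blank.
The known cells in row 2 total 113, leaving 123 − 113 = 10 for the blank.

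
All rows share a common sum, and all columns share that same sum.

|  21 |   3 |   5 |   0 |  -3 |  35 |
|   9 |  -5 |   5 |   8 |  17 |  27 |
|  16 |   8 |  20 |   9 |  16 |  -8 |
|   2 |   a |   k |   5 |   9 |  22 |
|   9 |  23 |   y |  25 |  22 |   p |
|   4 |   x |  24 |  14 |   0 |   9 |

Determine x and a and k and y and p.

x = 10, a = 22, k = 1, y = 6, p = -24

Rows 1 and 2 both sum to 61, so that's the common total.
Row 6: 4 + 24 + 14 + 0 + 9 = 51, so its missing entry is 61 − 51 = 10.
Column 2: 3 − 5 + 8 + 23 + 10 = 39, so its missing entry is 61 − 39 = 22.
Column 6: 35 + 27 − 8 + 22 + 9 = 85, so its missing entry is 61 − 85 = -24.
Row 5: 9 + 23 + 25 + 22 − 24 = 55, so its missing entry is 61 − 55 = 6.
Row 4: 2 + 22 + 5 + 9 + 22 = 60, so its missing entry is 61 − 60 = 1.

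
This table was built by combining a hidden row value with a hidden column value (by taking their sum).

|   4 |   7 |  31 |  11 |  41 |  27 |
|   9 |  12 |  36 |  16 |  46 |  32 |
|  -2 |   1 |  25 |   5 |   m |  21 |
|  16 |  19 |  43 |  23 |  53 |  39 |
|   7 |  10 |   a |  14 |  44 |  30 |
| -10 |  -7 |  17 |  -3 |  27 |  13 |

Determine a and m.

The difference between any two rows is the same in every column — this is an addition table with the headers hidden.
Row 5 minus row 1 is 10 − 7 = 3, so its entry in column 3 is 31 + 3 = 34.
Row 3 minus row 1 is 1 − 7 = -6, so its entry in column 5 is 41 + (-6) = 35.

a = 34, m = 35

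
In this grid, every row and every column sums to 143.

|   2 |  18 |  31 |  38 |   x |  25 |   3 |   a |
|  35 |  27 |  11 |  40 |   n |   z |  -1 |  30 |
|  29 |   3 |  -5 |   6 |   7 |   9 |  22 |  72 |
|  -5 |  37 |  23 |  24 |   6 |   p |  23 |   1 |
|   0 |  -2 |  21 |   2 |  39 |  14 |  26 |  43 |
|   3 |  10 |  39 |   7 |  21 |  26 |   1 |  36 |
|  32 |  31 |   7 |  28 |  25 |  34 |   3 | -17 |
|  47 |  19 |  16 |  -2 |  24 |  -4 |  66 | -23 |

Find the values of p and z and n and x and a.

Column 8 has 30 + 72 + 1 + 43 + 36 − 17 − 23 = 142; the blank must be 143 − 142 = 1.
Row 1 has 2 + 18 + 31 + 38 + 25 + 3 + 1 = 118; the blank must be 143 − 118 = 25.
Column 5 has 25 + 7 + 6 + 39 + 21 + 25 + 24 = 147; the blank must be 143 − 147 = -4.
Row 2 has 35 + 27 + 11 + 40 − 4 − 1 + 30 = 138; the blank must be 143 − 138 = 5.
Row 4 has -5 + 37 + 23 + 24 + 6 + 23 + 1 = 109; the blank must be 143 − 109 = 34.

p = 34, z = 5, n = -4, x = 25, a = 1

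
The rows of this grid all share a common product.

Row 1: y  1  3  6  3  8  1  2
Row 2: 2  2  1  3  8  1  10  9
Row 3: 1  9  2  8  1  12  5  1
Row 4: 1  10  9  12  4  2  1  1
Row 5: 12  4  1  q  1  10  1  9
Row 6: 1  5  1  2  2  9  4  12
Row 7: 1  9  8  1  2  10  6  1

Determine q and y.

Rows 3 and 6 each multiply to 8640, so every row has product 8640.
Row 5: 12×4×1×1×10×1×9 = 4320, so the missing entry is 8640 ÷ 4320 = 2.
Row 1: 1×3×6×3×8×1×2 = 864, so the missing entry is 8640 ÷ 864 = 10.

q = 2, y = 10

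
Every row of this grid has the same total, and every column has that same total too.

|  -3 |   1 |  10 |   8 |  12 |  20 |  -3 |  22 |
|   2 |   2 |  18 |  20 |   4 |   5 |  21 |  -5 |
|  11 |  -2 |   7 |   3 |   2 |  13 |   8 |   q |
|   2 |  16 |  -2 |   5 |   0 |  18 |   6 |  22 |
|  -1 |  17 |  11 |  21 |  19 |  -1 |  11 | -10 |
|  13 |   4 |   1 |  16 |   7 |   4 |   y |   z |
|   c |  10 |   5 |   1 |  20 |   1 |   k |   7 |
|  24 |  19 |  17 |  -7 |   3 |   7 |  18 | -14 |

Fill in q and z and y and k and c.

Rows 1 and 2 both sum to 67, so that's the common total.
The known cells in row 3 total 42, leaving 67 − 42 = 25 for the blank.
The known cells in column 8 total 47, leaving 67 − 47 = 20 for the blank.
The known cells in row 6 total 65, leaving 67 − 65 = 2 for the blank.
The known cells in column 1 total 48, leaving 67 − 48 = 19 for the blank.
The known cells in row 7 total 63, leaving 67 − 63 = 4 for the blank.

q = 25, z = 20, y = 2, k = 4, c = 19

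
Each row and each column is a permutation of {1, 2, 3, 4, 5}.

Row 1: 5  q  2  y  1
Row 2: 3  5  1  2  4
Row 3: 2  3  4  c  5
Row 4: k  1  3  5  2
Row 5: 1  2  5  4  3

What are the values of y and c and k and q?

y = 3, c = 1, k = 4, q = 4

At (row 1, col 2): column 2 already has {1, 2, 3, 5}, so the value is 4.
Cell (1,4): row 1 already has {1, 2, 4, 5} → 3.
At (row 3, col 4): row 3 already has {2, 3, 4, 5}, so the value is 1.
Cell (4,1): row 4 already has {1, 2, 3, 5} → 4.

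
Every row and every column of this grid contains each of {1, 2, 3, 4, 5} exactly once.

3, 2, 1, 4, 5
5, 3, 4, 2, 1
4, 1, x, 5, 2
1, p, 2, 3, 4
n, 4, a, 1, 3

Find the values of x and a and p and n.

x = 3, a = 5, p = 5, n = 2

Cell (4,2): row 4 already has {1, 2, 3, 4} → 5.
At (row 5, col 1): column 1 already has {1, 3, 4, 5}, so the value is 2.
Cell (5,3): row 5 already has {1, 2, 3, 4} → 5.
At (row 3, col 3): row 3 already has {1, 2, 4, 5}, so the value is 3.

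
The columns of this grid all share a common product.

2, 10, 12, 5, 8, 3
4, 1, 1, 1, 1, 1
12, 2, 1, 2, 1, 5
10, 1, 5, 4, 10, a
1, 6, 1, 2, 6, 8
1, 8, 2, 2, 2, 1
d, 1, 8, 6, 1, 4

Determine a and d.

Columns 3 and 5 each multiply to 960, so every column has product 960.
Column 6: 3×1×5×8×1×4 = 480, so the missing entry is 960 ÷ 480 = 2.
Column 1: 2×4×12×10×1×1 = 960, so the missing entry is 960 ÷ 960 = 1.

a = 2, d = 1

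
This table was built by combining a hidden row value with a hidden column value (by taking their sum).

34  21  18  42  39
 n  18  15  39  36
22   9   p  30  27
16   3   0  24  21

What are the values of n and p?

The difference between any two rows is the same in every column — this is an addition table with the headers hidden.
Row 2 minus row 1 is 39 − 42 = -3, so its entry in column 1 is 34 + (-3) = 31.
Row 3 minus row 1 is 30 − 42 = -12, so its entry in column 3 is 18 + (-12) = 6.

n = 31, p = 6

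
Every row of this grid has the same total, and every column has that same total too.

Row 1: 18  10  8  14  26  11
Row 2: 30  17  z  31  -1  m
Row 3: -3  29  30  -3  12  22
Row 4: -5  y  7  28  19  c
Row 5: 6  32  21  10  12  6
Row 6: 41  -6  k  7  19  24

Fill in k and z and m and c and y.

Rows 1 and 3 both sum to 87, so that's the common total.
The known cells in column 2 total 82, leaving 87 − 82 = 5 for the blank.
The known cells in row 4 total 54, leaving 87 − 54 = 33 for the blank.
The known cells in column 6 total 96, leaving 87 − 96 = -9 for the blank.
The known cells in row 2 total 68, leaving 87 − 68 = 19 for the blank.
The known cells in row 6 total 85, leaving 87 − 85 = 2 for the blank.

k = 2, z = 19, m = -9, c = 33, y = 5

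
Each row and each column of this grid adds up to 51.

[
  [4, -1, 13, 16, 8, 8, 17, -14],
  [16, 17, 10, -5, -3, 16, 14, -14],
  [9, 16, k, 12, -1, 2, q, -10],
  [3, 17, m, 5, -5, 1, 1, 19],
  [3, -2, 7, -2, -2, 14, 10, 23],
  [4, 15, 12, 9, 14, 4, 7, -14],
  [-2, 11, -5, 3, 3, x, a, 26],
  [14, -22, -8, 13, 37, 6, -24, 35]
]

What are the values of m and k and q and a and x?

m = 10, k = 12, q = 11, a = 15, x = 0

Column 6 has 8 + 16 + 2 + 1 + 14 + 4 + 6 = 51; the blank must be 51 − 51 = 0.
Row 7 has -2 + 11 − 5 + 3 + 3 + 0 + 26 = 36; the blank must be 51 − 36 = 15.
Column 7 has 17 + 14 + 1 + 10 + 7 + 15 − 24 = 40; the blank must be 51 − 40 = 11.
Row 3 has 9 + 16 + 12 − 1 + 2 + 11 − 10 = 39; the blank must be 51 − 39 = 12.
Row 4 has 3 + 17 + 5 − 5 + 1 + 1 + 19 = 41; the blank must be 51 − 41 = 10.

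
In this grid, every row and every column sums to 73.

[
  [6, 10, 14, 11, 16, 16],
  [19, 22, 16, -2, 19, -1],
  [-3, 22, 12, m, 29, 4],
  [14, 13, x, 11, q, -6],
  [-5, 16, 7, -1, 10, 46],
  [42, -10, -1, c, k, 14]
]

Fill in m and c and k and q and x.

m = 9, c = 45, k = -17, q = 16, x = 25

Row 3 has -3 + 22 + 12 + 29 + 4 = 64; the blank must be 73 − 64 = 9.
Column 4 has 11 − 2 + 9 + 11 − 1 = 28; the blank must be 73 − 28 = 45.
Row 6 has 42 − 10 − 1 + 45 + 14 = 90; the blank must be 73 − 90 = -17.
Column 5 has 16 + 19 + 29 + 10 − 17 = 57; the blank must be 73 − 57 = 16.
Row 4 has 14 + 13 + 11 + 16 − 6 = 48; the blank must be 73 − 48 = 25.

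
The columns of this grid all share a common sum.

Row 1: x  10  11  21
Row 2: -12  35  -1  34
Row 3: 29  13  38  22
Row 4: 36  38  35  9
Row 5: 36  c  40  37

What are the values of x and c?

Columns 3 and 4 both add up to 123, so every column sums to 123.
Column 1: -12 + 29 + 36 + 36 = 89, so the missing entry is 123 − 89 = 34.
Column 2: 10 + 35 + 13 + 38 = 96, so the missing entry is 123 − 96 = 27.

x = 34, c = 27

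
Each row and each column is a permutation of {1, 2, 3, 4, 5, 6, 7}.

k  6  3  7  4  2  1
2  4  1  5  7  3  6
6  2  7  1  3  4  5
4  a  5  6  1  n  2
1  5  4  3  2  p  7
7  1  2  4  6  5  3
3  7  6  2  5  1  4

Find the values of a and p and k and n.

At (row 4, col 2): column 2 already has {1, 2, 4, 5, 6, 7}, so the value is 3.
Cell (5,6): row 5 already has {1, 2, 3, 4, 5, 7} → 6.
At (row 4, col 6): row 4 already has {1, 2, 3, 4, 5, 6}, so the value is 7.
Cell (1,1): row 1 already has {1, 2, 3, 4, 6, 7} → 5.

a = 3, p = 6, k = 5, n = 7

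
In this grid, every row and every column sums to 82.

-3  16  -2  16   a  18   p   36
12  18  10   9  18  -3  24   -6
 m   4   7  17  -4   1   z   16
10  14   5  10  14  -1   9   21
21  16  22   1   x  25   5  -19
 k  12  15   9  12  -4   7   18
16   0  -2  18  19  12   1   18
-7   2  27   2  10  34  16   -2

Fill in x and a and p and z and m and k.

x = 11, a = 2, p = -1, z = 21, m = 20, k = 13

The known cells in row 5 total 71, leaving 82 − 71 = 11 for the blank.
The known cells in column 5 total 80, leaving 82 − 80 = 2 for the blank.
The known cells in row 1 total 83, leaving 82 − 83 = -1 for the blank.
The known cells in column 7 total 61, leaving 82 − 61 = 21 for the blank.
The known cells in row 3 total 62, leaving 82 − 62 = 20 for the blank.
The known cells in row 6 total 69, leaving 82 − 69 = 13 for the blank.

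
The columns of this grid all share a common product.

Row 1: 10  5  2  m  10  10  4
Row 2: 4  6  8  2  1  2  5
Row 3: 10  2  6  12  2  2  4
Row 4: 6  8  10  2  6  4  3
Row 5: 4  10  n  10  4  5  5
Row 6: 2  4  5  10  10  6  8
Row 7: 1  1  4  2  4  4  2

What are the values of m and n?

m = 2, n = 1

Columns 1 and 7 each multiply to 19200, so every column has product 19200.
Column 4: 2×12×2×10×10×2 = 9600, so the missing entry is 19200 ÷ 9600 = 2.
Column 3: 2×8×6×10×5×4 = 19200, so the missing entry is 19200 ÷ 19200 = 1.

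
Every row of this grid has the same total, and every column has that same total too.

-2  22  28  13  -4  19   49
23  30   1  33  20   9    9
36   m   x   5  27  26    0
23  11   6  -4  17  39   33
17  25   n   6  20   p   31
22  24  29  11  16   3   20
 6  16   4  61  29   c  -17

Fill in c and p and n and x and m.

Rows 1 and 2 both sum to 125, so that's the common total.
Column 2: 22 + 30 + 11 + 25 + 24 + 16 = 128, so its missing entry is 125 − 128 = -3.
Row 7: 6 + 16 + 4 + 61 + 29 − 17 = 99, so its missing entry is 125 − 99 = 26.
Column 6: 19 + 9 + 26 + 39 + 3 + 26 = 122, so its missing entry is 125 − 122 = 3.
Row 5: 17 + 25 + 6 + 20 + 3 + 31 = 102, so its missing entry is 125 − 102 = 23.
Row 3: 36 − 3 + 5 + 27 + 26 + 0 = 91, so its missing entry is 125 − 91 = 34.

c = 26, p = 3, n = 23, x = 34, m = -3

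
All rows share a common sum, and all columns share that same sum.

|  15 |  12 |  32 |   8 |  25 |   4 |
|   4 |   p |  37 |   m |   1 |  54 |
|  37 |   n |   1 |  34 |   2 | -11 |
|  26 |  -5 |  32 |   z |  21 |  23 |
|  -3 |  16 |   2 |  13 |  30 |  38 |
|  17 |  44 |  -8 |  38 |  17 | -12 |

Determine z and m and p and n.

z = -1, m = 4, p = -4, n = 33

Rows 1 and 5 both sum to 96, so that's the common total.
Row 4: 26 − 5 + 32 + 21 + 23 = 97, so its missing entry is 96 − 97 = -1.
Column 4: 8 + 34 − 1 + 13 + 38 = 92, so its missing entry is 96 − 92 = 4.
Row 2: 4 + 37 + 4 + 1 + 54 = 100, so its missing entry is 96 − 100 = -4.
Row 3: 37 + 1 + 34 + 2 − 11 = 63, so its missing entry is 96 − 63 = 33.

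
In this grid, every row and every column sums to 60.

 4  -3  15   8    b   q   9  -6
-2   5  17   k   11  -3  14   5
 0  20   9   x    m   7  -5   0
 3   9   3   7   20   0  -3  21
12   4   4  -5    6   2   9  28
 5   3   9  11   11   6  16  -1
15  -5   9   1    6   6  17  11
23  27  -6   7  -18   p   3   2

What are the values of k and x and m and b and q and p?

Row 8 has 23 + 27 − 6 + 7 − 18 + 3 + 2 = 38; the blank must be 60 − 38 = 22.
Column 6 has -3 + 7 + 0 + 2 + 6 + 6 + 22 = 40; the blank must be 60 − 40 = 20.
Row 1 has 4 − 3 + 15 + 8 + 20 + 9 − 6 = 47; the blank must be 60 − 47 = 13.
Column 5 has 13 + 11 + 20 + 6 + 11 + 6 − 18 = 49; the blank must be 60 − 49 = 11.
Row 3 has 0 + 20 + 9 + 11 + 7 − 5 + 0 = 42; the blank must be 60 − 42 = 18.
Row 2 has -2 + 5 + 17 + 11 − 3 + 14 + 5 = 47; the blank must be 60 − 47 = 13.

k = 13, x = 18, m = 11, b = 13, q = 20, p = 22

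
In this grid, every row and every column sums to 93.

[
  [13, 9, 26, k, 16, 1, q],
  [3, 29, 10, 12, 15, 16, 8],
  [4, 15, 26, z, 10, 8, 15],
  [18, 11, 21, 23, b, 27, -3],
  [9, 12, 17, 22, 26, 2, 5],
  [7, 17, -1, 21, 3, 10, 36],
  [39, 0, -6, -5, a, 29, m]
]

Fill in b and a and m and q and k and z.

The known cells in row 4 total 97, leaving 93 − 97 = -4 for the blank.
The known cells in column 5 total 66, leaving 93 − 66 = 27 for the blank.
The known cells in row 3 total 78, leaving 93 − 78 = 15 for the blank.
The known cells in column 4 total 88, leaving 93 − 88 = 5 for the blank.
The known cells in row 1 total 70, leaving 93 − 70 = 23 for the blank.
The known cells in row 7 total 84, leaving 93 − 84 = 9 for the blank.

b = -4, a = 27, m = 9, q = 23, k = 5, z = 15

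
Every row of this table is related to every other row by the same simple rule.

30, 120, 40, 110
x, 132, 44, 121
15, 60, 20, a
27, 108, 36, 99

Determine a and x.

Each row is a constant multiple of every other row — this is a multiplication table with the headers hidden.
Row 3 is 20/40 = 1/2 times row 1, so its entry in column 4 is 110 × 1/2 = 55.
Row 2 is 44/40 = 11/10 times row 1, so its entry in column 1 is 30 × 11/10 = 33.

a = 55, x = 33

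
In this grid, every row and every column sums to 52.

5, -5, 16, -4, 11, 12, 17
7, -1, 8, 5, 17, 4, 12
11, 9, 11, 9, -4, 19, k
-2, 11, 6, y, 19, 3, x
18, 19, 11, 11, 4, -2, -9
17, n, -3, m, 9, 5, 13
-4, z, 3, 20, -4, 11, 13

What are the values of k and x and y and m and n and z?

k = -3, x = 9, y = 6, m = 5, n = 6, z = 13

The known cells in row 7 total 39, leaving 52 − 39 = 13 for the blank.
The known cells in column 2 total 46, leaving 52 − 46 = 6 for the blank.
The known cells in row 3 total 55, leaving 52 − 55 = -3 for the blank.
The known cells in column 7 total 43, leaving 52 − 43 = 9 for the blank.
The known cells in row 4 total 46, leaving 52 − 46 = 6 for the blank.
The known cells in row 6 total 47, leaving 52 − 47 = 5 for the blank.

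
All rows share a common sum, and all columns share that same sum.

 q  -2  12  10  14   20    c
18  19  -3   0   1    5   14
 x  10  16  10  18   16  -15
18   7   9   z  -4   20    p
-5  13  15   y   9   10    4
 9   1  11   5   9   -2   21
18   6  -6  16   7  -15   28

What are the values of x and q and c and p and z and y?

x = -1, q = -3, c = 3, p = -1, z = 5, y = 8

Rows 2 and 6 both sum to 54, so that's the common total.
The known cells in row 5 total 46, leaving 54 − 46 = 8 for the blank.
The known cells in row 3 total 55, leaving 54 − 55 = -1 for the blank.
The known cells in column 1 total 57, leaving 54 − 57 = -3 for the blank.
The known cells in row 1 total 51, leaving 54 − 51 = 3 for the blank.
The known cells in column 4 total 49, leaving 54 − 49 = 5 for the blank.
The known cells in row 4 total 55, leaving 54 − 55 = -1 for the blank.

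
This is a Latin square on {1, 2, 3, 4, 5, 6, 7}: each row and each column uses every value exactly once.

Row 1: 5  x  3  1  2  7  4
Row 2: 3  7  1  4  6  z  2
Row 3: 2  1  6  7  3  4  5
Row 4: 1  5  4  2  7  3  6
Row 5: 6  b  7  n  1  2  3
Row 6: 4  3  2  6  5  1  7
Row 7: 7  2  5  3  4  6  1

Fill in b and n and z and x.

b = 4, n = 5, z = 5, x = 6

At (row 1, col 2): row 1 already has {1, 2, 3, 4, 5, 7}, so the value is 6.
For row 2, column 6: row 2 already has {1, 2, 3, 4, 6, 7}; that leaves 5.
For row 5, column 2: column 2 already has {1, 2, 3, 5, 6, 7}; that leaves 4.
Cell (5,4): row 5 already has {1, 2, 3, 4, 6, 7} → 5.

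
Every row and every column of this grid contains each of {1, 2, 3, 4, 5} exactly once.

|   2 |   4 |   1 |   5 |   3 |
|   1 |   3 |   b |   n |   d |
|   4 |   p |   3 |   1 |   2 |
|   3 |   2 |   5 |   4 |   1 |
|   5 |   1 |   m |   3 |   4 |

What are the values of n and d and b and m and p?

n = 2, d = 5, b = 4, m = 2, p = 5

For row 3, column 2: row 3 already has {1, 2, 3, 4}; that leaves 5.
Cell (2,5): column 5 already has {1, 2, 3, 4} → 5.
For row 5, column 3: row 5 already has {1, 3, 4, 5}; that leaves 2.
Cell (2,3): column 3 already has {1, 2, 3, 5} → 4.
For row 2, column 4: row 2 already has {1, 3, 4, 5}; that leaves 2.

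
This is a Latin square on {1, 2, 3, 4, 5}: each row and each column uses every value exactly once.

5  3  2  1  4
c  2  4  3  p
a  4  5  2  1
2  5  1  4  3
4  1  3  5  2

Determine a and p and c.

a = 3, p = 5, c = 1

For row 3, column 1: row 3 already has {1, 2, 4, 5}; that leaves 3.
For row 2, column 1: column 1 already has {2, 3, 4, 5}; that leaves 1.
Cell (2,5): row 2 already has {1, 2, 3, 4} → 5.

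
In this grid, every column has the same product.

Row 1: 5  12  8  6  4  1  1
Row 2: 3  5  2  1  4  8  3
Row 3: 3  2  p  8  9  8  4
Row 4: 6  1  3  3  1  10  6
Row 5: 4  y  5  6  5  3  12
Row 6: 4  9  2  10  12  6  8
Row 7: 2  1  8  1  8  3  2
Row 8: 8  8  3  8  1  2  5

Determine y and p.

y = 8, p = 6

Columns 1 and 4 each multiply to 69120, so every column has product 69120.
Column 2: 12×5×2×1×9×1×8 = 8640, so the missing entry is 69120 ÷ 8640 = 8.
Column 3: 8×2×3×5×2×8×3 = 11520, so the missing entry is 69120 ÷ 11520 = 6.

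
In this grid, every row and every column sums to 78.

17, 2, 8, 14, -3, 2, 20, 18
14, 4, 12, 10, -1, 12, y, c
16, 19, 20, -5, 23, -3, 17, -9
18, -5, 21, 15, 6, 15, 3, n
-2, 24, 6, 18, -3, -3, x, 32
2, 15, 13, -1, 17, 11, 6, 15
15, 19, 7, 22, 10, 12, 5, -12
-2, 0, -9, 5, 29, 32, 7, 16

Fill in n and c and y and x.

Row 4 has 18 − 5 + 21 + 15 + 6 + 15 + 3 = 73; the blank must be 78 − 73 = 5.
Column 8 has 18 − 9 + 5 + 32 + 15 − 12 + 16 = 65; the blank must be 78 − 65 = 13.
Row 5 has -2 + 24 + 6 + 18 − 3 − 3 + 32 = 72; the blank must be 78 − 72 = 6.
Row 2 has 14 + 4 + 12 + 10 − 1 + 12 + 13 = 64; the blank must be 78 − 64 = 14.

n = 5, c = 13, y = 14, x = 6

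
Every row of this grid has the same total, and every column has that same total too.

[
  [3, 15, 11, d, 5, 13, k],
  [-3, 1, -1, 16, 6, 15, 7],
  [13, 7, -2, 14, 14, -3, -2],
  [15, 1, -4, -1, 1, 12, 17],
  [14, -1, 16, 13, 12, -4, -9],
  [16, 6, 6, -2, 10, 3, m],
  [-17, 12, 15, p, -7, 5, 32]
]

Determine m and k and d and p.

m = 2, k = -6, d = 0, p = 1

Rows 2 and 3 both sum to 41, so that's the common total.
The known cells in row 7 total 40, leaving 41 − 40 = 1 for the blank.
The known cells in column 4 total 41, leaving 41 − 41 = 0 for the blank.
The known cells in row 6 total 39, leaving 41 − 39 = 2 for the blank.
The known cells in row 1 total 47, leaving 41 − 47 = -6 for the blank.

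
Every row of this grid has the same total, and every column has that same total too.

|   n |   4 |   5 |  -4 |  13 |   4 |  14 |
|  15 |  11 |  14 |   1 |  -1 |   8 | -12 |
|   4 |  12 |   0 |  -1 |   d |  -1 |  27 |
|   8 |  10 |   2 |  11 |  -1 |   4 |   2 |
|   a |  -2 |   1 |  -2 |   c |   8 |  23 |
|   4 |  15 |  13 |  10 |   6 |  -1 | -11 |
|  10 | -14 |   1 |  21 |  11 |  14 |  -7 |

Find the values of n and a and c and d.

Rows 2 and 4 both sum to 36, so that's the common total.
The known cells in row 3 total 41, leaving 36 − 41 = -5 for the blank.
The known cells in column 5 total 23, leaving 36 − 23 = 13 for the blank.
The known cells in row 5 total 41, leaving 36 − 41 = -5 for the blank.
The known cells in row 1 total 36, leaving 36 − 36 = 0 for the blank.

n = 0, a = -5, c = 13, d = -5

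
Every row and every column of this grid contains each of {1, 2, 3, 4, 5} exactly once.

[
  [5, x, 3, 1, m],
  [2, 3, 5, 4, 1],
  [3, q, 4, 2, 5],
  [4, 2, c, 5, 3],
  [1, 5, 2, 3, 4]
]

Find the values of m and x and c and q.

Cell (4,3): row 4 already has {2, 3, 4, 5} → 1.
Cell (1,5): column 5 already has {1, 3, 4, 5} → 2.
Cell (1,2): row 1 already has {1, 2, 3, 5} → 4.
Cell (3,2): row 3 already has {2, 3, 4, 5} → 1.

m = 2, x = 4, c = 1, q = 1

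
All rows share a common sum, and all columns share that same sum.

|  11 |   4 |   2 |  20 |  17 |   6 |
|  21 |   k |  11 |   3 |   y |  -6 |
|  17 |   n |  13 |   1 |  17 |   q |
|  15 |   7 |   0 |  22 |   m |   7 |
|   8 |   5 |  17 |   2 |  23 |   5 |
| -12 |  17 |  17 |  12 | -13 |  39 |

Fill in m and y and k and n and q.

m = 9, y = 7, k = 24, n = 3, q = 9

Rows 1 and 5 both sum to 60, so that's the common total.
The known cells in row 4 total 51, leaving 60 − 51 = 9 for the blank.
The known cells in column 5 total 53, leaving 60 − 53 = 7 for the blank.
The known cells in row 2 total 36, leaving 60 − 36 = 24 for the blank.
The known cells in column 2 total 57, leaving 60 − 57 = 3 for the blank.
The known cells in row 3 total 51, leaving 60 − 51 = 9 for the blank.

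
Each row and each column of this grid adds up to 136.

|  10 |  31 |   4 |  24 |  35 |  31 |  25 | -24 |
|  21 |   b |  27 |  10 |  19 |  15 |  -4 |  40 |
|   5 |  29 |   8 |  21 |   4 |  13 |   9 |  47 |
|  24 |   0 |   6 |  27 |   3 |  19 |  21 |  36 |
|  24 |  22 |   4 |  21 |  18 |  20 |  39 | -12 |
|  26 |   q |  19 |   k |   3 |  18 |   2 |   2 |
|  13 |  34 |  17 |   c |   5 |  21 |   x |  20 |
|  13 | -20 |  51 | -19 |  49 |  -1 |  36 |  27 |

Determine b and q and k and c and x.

b = 8, q = 32, k = 34, c = 18, x = 8

Row 2 has 21 + 27 + 10 + 19 + 15 − 4 + 40 = 128; the blank must be 136 − 128 = 8.
Column 7 has 25 − 4 + 9 + 21 + 39 + 2 + 36 = 128; the blank must be 136 − 128 = 8.
Column 2 has 31 + 8 + 29 + 0 + 22 + 34 − 20 = 104; the blank must be 136 − 104 = 32.
Row 6 has 26 + 32 + 19 + 3 + 18 + 2 + 2 = 102; the blank must be 136 − 102 = 34.
Row 7 has 13 + 34 + 17 + 5 + 21 + 8 + 20 = 118; the blank must be 136 − 118 = 18.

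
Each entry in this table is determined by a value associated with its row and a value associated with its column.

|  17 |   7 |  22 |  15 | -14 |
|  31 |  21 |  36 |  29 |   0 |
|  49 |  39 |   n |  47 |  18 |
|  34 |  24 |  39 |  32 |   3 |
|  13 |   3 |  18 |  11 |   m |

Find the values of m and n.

The difference between any two rows is the same in every column — this is an addition table with the headers hidden.
Row 5 minus row 1 is 13 − 17 = -4, so its entry in column 5 is -14 + (-4) = -18.
Row 3 minus row 1 is 49 − 17 = 32, so its entry in column 3 is 22 + 32 = 54.

m = -18, n = 54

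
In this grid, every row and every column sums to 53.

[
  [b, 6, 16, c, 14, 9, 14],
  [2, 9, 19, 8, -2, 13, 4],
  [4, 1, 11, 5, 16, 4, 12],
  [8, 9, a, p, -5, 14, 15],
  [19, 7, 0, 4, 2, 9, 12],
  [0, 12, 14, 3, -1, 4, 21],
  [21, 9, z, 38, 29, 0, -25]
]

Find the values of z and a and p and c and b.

z = -19, a = 12, p = 0, c = -5, b = -1

Row 7: 21 + 9 + 38 + 29 + 0 − 25 = 72, so its missing entry is 53 − 72 = -19.
Column 1: 2 + 4 + 8 + 19 + 0 + 21 = 54, so its missing entry is 53 − 54 = -1.
Row 1: -1 + 6 + 16 + 14 + 9 + 14 = 58, so its missing entry is 53 − 58 = -5.
Column 4: -5 + 8 + 5 + 4 + 3 + 38 = 53, so its missing entry is 53 − 53 = 0.
Row 4: 8 + 9 + 0 − 5 + 14 + 15 = 41, so its missing entry is 53 − 41 = 12.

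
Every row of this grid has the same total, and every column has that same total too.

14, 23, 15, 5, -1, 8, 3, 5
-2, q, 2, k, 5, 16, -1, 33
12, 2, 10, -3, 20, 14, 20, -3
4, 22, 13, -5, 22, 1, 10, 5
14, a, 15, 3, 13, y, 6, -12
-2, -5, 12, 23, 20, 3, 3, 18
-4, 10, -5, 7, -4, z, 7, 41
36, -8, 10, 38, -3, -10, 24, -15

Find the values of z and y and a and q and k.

Rows 1 and 3 both sum to 72, so that's the common total.
Row 7 has -4 + 10 − 5 + 7 − 4 + 7 + 41 = 52; the blank must be 72 − 52 = 20.
Column 6 has 8 + 16 + 14 + 1 + 3 + 20 − 10 = 52; the blank must be 72 − 52 = 20.
Row 5 has 14 + 15 + 3 + 13 + 20 + 6 − 12 = 59; the blank must be 72 − 59 = 13.
Column 2 has 23 + 2 + 22 + 13 − 5 + 10 − 8 = 57; the blank must be 72 − 57 = 15.
Row 2 has -2 + 15 + 2 + 5 + 16 − 1 + 33 = 68; the blank must be 72 − 68 = 4.

z = 20, y = 20, a = 13, q = 15, k = 4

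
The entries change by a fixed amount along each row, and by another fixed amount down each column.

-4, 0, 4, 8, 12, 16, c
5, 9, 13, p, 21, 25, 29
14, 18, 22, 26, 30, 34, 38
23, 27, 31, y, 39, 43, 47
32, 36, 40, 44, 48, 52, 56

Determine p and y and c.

Along each row the entries change by 4 per step; down each column they change by 9.
Row 2: from 5 at column 1, stepping by 4 to column 4 gives 17.
Row 4: from 23 at column 1, stepping by 4 to column 4 gives 35.
Row 1: from -4 at column 1, stepping by 4 to column 7 gives 20.

p = 17, y = 35, c = 20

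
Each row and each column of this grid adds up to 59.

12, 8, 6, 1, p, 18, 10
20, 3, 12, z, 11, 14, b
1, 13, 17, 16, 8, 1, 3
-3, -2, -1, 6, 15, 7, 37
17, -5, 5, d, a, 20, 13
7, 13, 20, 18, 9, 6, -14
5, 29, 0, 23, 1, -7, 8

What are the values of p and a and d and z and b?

Row 1 has 12 + 8 + 6 + 1 + 18 + 10 = 55; the blank must be 59 − 55 = 4.
Column 5 has 4 + 11 + 8 + 15 + 9 + 1 = 48; the blank must be 59 − 48 = 11.
Row 5 has 17 − 5 + 5 + 11 + 20 + 13 = 61; the blank must be 59 − 61 = -2.
Column 7 has 10 + 3 + 37 + 13 − 14 + 8 = 57; the blank must be 59 − 57 = 2.
Row 2 has 20 + 3 + 12 + 11 + 14 + 2 = 62; the blank must be 59 − 62 = -3.

p = 4, a = 11, d = -2, z = -3, b = 2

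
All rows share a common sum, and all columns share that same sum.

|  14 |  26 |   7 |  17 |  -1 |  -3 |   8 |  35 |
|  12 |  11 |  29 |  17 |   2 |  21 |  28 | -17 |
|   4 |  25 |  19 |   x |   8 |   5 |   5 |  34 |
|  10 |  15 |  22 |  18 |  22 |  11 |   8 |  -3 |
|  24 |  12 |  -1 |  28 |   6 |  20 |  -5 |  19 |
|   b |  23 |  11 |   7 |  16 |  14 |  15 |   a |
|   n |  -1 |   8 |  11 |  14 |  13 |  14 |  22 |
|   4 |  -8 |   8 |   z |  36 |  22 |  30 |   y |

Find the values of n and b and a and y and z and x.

Rows 1 and 2 both sum to 103, so that's the common total.
The known cells in row 3 total 100, leaving 103 − 100 = 3 for the blank.
The known cells in column 4 total 101, leaving 103 − 101 = 2 for the blank.
The known cells in row 8 total 94, leaving 103 − 94 = 9 for the blank.
The known cells in column 8 total 99, leaving 103 − 99 = 4 for the blank.
The known cells in row 6 total 90, leaving 103 − 90 = 13 for the blank.
The known cells in row 7 total 81, leaving 103 − 81 = 22 for the blank.

n = 22, b = 13, a = 4, y = 9, z = 2, x = 3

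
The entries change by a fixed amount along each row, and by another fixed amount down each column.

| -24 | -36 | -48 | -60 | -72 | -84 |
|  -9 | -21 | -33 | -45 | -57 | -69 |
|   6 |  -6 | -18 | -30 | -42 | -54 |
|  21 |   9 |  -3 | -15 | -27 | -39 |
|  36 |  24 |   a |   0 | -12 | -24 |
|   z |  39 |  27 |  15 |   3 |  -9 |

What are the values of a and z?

a = 12, z = 51

Along each row the entries change by -12 per step; down each column they change by 15.
Row 5: from 36 at column 1, stepping by -12 to column 3 gives 12.
Row 6: from 39 at column 2, stepping by -12 to column 1 gives 51.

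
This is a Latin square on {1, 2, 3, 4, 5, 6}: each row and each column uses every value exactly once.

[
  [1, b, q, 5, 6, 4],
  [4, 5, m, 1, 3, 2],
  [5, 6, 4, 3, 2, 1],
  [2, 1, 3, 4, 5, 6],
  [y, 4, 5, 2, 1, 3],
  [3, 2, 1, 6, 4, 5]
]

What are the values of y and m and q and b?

y = 6, m = 6, q = 2, b = 3

For row 1, column 2: column 2 already has {1, 2, 4, 5, 6}; that leaves 3.
At (row 2, col 3): row 2 already has {1, 2, 3, 4, 5}, so the value is 6.
Cell (5,1): row 5 already has {1, 2, 3, 4, 5} → 6.
For row 1, column 3: row 1 already has {1, 3, 4, 5, 6}; that leaves 2.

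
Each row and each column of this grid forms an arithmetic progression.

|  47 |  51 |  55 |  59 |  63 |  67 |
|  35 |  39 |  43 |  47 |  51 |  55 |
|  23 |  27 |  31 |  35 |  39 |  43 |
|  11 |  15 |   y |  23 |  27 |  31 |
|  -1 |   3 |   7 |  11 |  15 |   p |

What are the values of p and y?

Along each row the entries change by 4 per step; down each column they change by -12.
Row 5: from -1 at column 1, stepping by 4 to column 6 gives 19.
Row 4: from 11 at column 1, stepping by 4 to column 3 gives 19.

p = 19, y = 19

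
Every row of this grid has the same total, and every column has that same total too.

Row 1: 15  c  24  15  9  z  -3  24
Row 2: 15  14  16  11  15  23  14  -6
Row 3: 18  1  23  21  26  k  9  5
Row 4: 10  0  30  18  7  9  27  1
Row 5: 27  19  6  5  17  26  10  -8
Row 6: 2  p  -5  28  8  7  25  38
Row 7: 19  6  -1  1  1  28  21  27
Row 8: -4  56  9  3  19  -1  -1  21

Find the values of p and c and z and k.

Rows 2 and 4 both sum to 102, so that's the common total.
Row 3 has 18 + 1 + 23 + 21 + 26 + 9 + 5 = 103; the blank must be 102 − 103 = -1.
Row 6 has 2 − 5 + 28 + 8 + 7 + 25 + 38 = 103; the blank must be 102 − 103 = -1.
Column 2 has 14 + 1 + 0 + 19 − 1 + 6 + 56 = 95; the blank must be 102 − 95 = 7.
Row 1 has 15 + 7 + 24 + 15 + 9 − 3 + 24 = 91; the blank must be 102 − 91 = 11.

p = -1, c = 7, z = 11, k = -1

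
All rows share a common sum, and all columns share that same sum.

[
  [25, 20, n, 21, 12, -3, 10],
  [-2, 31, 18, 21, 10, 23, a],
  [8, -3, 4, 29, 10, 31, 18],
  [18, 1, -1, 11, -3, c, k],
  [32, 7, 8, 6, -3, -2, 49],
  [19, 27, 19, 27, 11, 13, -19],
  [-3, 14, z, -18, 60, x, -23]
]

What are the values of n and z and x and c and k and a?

n = 12, z = 37, x = 30, c = 5, k = 66, a = -4

Rows 3 and 5 both sum to 97, so that's the common total.
The known cells in row 1 total 85, leaving 97 − 85 = 12 for the blank.
The known cells in column 3 total 60, leaving 97 − 60 = 37 for the blank.
The known cells in row 7 total 67, leaving 97 − 67 = 30 for the blank.
The known cells in row 2 total 101, leaving 97 − 101 = -4 for the blank.
The known cells in column 7 total 31, leaving 97 − 31 = 66 for the blank.
The known cells in row 4 total 92, leaving 97 − 92 = 5 for the blank.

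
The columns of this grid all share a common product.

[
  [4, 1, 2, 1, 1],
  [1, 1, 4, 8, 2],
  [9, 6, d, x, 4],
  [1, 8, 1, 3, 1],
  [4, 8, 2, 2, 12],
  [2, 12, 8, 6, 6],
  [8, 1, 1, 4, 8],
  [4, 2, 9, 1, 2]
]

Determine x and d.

Columns 2 and 5 each multiply to 9216, so every column has product 9216.
Column 4: 1×8×3×2×6×4×1 = 1152, so the missing entry is 9216 ÷ 1152 = 8.
Column 3: 2×4×1×2×8×1×9 = 1152, so the missing entry is 9216 ÷ 1152 = 8.

x = 8, d = 8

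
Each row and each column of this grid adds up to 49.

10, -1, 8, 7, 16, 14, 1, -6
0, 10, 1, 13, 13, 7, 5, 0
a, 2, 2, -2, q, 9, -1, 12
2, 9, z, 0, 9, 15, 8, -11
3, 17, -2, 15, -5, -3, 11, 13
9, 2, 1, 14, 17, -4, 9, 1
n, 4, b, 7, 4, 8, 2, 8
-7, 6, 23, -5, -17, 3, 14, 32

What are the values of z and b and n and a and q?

Column 5: 16 + 13 + 9 − 5 + 17 + 4 − 17 = 37, so its missing entry is 49 − 37 = 12.
Row 3: 2 + 2 − 2 + 12 + 9 − 1 + 12 = 34, so its missing entry is 49 − 34 = 15.
Column 1: 10 + 0 + 15 + 2 + 3 + 9 − 7 = 32, so its missing entry is 49 − 32 = 17.
Row 7: 17 + 4 + 7 + 4 + 8 + 2 + 8 = 50, so its missing entry is 49 − 50 = -1.
Row 4: 2 + 9 + 0 + 9 + 15 + 8 − 11 = 32, so its missing entry is 49 − 32 = 17.

z = 17, b = -1, n = 17, a = 15, q = 12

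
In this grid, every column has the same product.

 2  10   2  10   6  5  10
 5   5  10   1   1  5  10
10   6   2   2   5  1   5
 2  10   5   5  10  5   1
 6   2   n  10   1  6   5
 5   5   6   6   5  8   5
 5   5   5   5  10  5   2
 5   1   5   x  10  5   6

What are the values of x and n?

x = 5, n = 5

Columns 2 and 5 each multiply to 150000, so every column has product 150000.
Column 4: 10×1×2×5×10×6×5 = 30000, so the missing entry is 150000 ÷ 30000 = 5.
Column 3: 2×10×2×5×6×5×5 = 30000, so the missing entry is 150000 ÷ 30000 = 5.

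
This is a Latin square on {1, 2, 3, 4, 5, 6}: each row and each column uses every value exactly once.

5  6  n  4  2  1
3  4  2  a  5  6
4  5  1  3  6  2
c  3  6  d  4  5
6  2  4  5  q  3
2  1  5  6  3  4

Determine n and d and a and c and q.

Cell (5,5): row 5 already has {2, 3, 4, 5, 6} → 1.
For row 4, column 1: column 1 already has {2, 3, 4, 5, 6}; that leaves 1.
At (row 1, col 3): row 1 already has {1, 2, 4, 5, 6}, so the value is 3.
Cell (4,4): row 4 already has {1, 3, 4, 5, 6} → 2.
For row 2, column 4: row 2 already has {2, 3, 4, 5, 6}; that leaves 1.

n = 3, d = 2, a = 1, c = 1, q = 1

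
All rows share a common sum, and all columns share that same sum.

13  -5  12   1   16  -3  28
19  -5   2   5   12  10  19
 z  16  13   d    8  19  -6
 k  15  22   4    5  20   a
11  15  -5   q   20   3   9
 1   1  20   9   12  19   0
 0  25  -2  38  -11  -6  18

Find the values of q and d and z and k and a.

q = 9, d = -4, z = 16, k = 2, a = -6

Rows 1 and 2 both sum to 62, so that's the common total.
The known cells in row 5 total 53, leaving 62 − 53 = 9 for the blank.
The known cells in column 4 total 66, leaving 62 − 66 = -4 for the blank.
The known cells in row 3 total 46, leaving 62 − 46 = 16 for the blank.
The known cells in column 1 total 60, leaving 62 − 60 = 2 for the blank.
The known cells in row 4 total 68, leaving 62 − 68 = -6 for the blank.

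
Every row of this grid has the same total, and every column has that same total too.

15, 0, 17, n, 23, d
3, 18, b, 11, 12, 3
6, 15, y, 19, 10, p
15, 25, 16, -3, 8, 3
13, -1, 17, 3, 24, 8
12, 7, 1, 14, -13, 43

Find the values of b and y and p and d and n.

b = 17, y = -4, p = 18, d = -11, n = 20

Rows 4 and 5 both sum to 64, so that's the common total.
Row 2: 3 + 18 + 11 + 12 + 3 = 47, so its missing entry is 64 − 47 = 17.
Column 4: 11 + 19 − 3 + 3 + 14 = 44, so its missing entry is 64 − 44 = 20.
Row 1: 15 + 0 + 17 + 20 + 23 = 75, so its missing entry is 64 − 75 = -11.
Column 3: 17 + 17 + 16 + 17 + 1 = 68, so its missing entry is 64 − 68 = -4.
Row 3: 6 + 15 − 4 + 19 + 10 = 46, so its missing entry is 64 − 46 = 18.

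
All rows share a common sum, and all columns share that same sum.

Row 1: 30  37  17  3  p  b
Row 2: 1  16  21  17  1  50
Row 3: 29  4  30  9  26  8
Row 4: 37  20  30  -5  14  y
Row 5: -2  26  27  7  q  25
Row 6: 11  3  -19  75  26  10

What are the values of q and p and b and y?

Rows 2 and 3 both sum to 106, so that's the common total.
Row 5: -2 + 26 + 27 + 7 + 25 = 83, so its missing entry is 106 − 83 = 23.
Column 5: 1 + 26 + 14 + 23 + 26 = 90, so its missing entry is 106 − 90 = 16.
Row 4: 37 + 20 + 30 − 5 + 14 = 96, so its missing entry is 106 − 96 = 10.
Row 1: 30 + 37 + 17 + 3 + 16 = 103, so its missing entry is 106 − 103 = 3.

q = 23, p = 16, b = 3, y = 10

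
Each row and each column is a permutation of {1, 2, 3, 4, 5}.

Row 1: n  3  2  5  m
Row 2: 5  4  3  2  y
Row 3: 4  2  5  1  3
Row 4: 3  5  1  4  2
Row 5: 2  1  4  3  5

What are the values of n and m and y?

For row 2, column 5: row 2 already has {2, 3, 4, 5}; that leaves 1.
At (row 1, col 5): column 5 already has {1, 2, 3, 5}, so the value is 4.
For row 1, column 1: row 1 already has {2, 3, 4, 5}; that leaves 1.

n = 1, m = 4, y = 1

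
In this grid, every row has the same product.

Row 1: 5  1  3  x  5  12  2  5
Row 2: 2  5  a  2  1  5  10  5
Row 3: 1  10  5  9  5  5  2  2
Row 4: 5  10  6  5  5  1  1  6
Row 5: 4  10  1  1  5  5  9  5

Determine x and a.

x = 5, a = 9

Rows 4 and 5 each multiply to 45000, so every row has product 45000.
Row 1: 5×1×3×5×12×2×5 = 9000, so the missing entry is 45000 ÷ 9000 = 5.
Row 2: 2×5×2×1×5×10×5 = 5000, so the missing entry is 45000 ÷ 5000 = 9.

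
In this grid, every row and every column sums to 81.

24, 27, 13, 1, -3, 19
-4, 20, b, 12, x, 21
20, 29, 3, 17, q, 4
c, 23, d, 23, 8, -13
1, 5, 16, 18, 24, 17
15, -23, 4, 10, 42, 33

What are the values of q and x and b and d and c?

The known cells in row 3 total 73, leaving 81 − 73 = 8 for the blank.
The known cells in column 5 total 79, leaving 81 − 79 = 2 for the blank.
The known cells in row 2 total 51, leaving 81 − 51 = 30 for the blank.
The known cells in column 1 total 56, leaving 81 − 56 = 25 for the blank.
The known cells in row 4 total 66, leaving 81 − 66 = 15 for the blank.

q = 8, x = 2, b = 30, d = 15, c = 25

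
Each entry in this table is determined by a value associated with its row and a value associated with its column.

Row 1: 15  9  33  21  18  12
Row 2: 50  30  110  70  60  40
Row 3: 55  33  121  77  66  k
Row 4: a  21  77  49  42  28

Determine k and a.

k = 44, a = 35

Each row is a constant multiple of every other row — this is a multiplication table with the headers hidden.
Row 3 is 66/18 = 11/3 times row 1, so its entry in column 6 is 12 × 11/3 = 44.
Row 4 is 42/18 = 7/3 times row 1, so its entry in column 1 is 15 × 7/3 = 35.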